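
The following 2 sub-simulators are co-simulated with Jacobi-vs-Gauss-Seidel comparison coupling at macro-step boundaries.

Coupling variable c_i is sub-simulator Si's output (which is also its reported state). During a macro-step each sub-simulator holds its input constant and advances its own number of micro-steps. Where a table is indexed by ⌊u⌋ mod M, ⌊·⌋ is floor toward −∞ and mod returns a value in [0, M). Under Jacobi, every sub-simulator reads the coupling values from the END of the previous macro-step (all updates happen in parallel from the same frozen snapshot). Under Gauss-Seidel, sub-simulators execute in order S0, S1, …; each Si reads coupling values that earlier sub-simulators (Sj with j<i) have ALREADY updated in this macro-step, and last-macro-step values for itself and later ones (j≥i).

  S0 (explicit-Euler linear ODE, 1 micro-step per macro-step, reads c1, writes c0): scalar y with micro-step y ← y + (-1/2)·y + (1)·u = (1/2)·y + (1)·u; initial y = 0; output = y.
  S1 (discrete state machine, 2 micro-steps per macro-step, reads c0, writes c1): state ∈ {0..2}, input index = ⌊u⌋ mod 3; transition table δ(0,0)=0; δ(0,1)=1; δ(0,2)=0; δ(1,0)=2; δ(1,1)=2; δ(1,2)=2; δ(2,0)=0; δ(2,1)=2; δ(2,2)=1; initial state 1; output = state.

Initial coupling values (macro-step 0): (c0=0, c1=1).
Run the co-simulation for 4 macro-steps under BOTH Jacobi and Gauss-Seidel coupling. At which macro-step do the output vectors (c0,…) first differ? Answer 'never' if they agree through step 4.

first divergence at macro-step: 1

[Jacobi] macro 1: S0 reads c1=1 → after 1×micro: 1; S1 reads c0=0 → after 2×micro: 0 ⇒ (c0=1, c1=0)
[Jacobi] macro 2: S0 reads c1=0 → after 1×micro: 1/2; S1 reads c0=1 → after 2×micro: 2 ⇒ (c0=1/2, c1=2)
[Jacobi] macro 3: S0 reads c1=2 → after 1×micro: 9/4; S1 reads c0=1/2 → after 2×micro: 0 ⇒ (c0=9/4, c1=0)
[Jacobi] macro 4: S0 reads c1=0 → after 1×micro: 9/8; S1 reads c0=9/4 → after 2×micro: 0 ⇒ (c0=9/8, c1=0)
[Gauss-Seidel] macro 1: S0 reads c1=1 → after 1×micro: 1; S1 reads c0=1 → after 2×micro: 2 ⇒ (c0=1, c1=2)
[Gauss-Seidel] macro 2: S0 reads c1=2 → after 1×micro: 5/2; S1 reads c0=5/2 → after 2×micro: 2 ⇒ (c0=5/2, c1=2)
[Gauss-Seidel] macro 3: S0 reads c1=2 → after 1×micro: 13/4; S1 reads c0=13/4 → after 2×micro: 0 ⇒ (c0=13/4, c1=0)
[Gauss-Seidel] macro 4: S0 reads c1=0 → after 1×micro: 13/8; S1 reads c0=13/8 → after 2×micro: 2 ⇒ (c0=13/8, c1=2)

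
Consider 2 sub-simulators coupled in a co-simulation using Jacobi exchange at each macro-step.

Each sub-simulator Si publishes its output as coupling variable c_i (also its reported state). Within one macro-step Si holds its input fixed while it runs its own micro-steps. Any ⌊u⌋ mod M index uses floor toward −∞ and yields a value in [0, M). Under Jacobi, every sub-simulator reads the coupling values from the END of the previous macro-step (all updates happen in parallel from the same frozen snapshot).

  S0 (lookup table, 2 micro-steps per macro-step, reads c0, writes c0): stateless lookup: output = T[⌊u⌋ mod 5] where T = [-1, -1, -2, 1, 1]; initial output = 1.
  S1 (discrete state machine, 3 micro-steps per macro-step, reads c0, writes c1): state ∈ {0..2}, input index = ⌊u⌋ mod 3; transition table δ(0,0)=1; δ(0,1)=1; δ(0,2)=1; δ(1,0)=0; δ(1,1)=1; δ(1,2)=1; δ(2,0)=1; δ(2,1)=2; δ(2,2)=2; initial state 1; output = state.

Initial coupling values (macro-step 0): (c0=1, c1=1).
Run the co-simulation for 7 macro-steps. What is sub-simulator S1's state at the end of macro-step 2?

macro 1: S0 reads c0=1 → after 2×micro: -1; S1 reads c0=1 → after 3×micro: 1 ⇒ (c0=-1, c1=1)
macro 2: S0 reads c0=-1 → after 2×micro: 1; S1 reads c0=-1 → after 3×micro: 1 ⇒ (c0=1, c1=1)
macro 3: S0 reads c0=1 → after 2×micro: -1; S1 reads c0=1 → after 3×micro: 1 ⇒ (c0=-1, c1=1)
macro 4: S0 reads c0=-1 → after 2×micro: 1; S1 reads c0=-1 → after 3×micro: 1 ⇒ (c0=1, c1=1)
macro 5: S0 reads c0=1 → after 2×micro: -1; S1 reads c0=1 → after 3×micro: 1 ⇒ (c0=-1, c1=1)
macro 6: S0 reads c0=-1 → after 2×micro: 1; S1 reads c0=-1 → after 3×micro: 1 ⇒ (c0=1, c1=1)
macro 7: S0 reads c0=1 → after 2×micro: -1; S1 reads c0=1 → after 3×micro: 1 ⇒ (c0=-1, c1=1)

S1 state at macro-step 2 = 1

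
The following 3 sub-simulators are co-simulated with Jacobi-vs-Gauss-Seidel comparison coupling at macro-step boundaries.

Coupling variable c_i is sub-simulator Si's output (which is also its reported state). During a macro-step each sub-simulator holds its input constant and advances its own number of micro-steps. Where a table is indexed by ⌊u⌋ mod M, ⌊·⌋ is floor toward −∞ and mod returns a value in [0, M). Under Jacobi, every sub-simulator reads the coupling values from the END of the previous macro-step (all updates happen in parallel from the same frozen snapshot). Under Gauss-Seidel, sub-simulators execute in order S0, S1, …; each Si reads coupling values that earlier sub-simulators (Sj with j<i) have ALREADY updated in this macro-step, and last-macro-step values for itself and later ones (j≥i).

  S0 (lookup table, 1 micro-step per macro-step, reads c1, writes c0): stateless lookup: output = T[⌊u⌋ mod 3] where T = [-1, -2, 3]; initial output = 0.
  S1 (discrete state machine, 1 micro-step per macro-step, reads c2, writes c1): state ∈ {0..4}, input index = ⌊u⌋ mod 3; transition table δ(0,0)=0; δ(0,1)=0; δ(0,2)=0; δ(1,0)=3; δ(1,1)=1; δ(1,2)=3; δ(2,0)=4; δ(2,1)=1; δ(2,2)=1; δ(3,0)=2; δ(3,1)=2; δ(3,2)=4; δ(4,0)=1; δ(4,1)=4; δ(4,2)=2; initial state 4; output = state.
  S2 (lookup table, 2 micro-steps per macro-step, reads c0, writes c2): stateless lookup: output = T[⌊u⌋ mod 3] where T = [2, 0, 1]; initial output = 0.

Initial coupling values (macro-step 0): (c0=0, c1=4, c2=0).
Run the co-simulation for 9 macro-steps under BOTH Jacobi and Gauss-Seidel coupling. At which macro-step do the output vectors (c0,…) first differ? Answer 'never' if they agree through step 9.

first divergence at macro-step: 1

[Jacobi] macro 1: S0 reads c1=4 → after 1×micro: -2; S1 reads c2=0 → after 1×micro: 1; S2 reads c0=0 → after 2×micro: 2 ⇒ (c0=-2, c1=1, c2=2)
[Jacobi] macro 2: S0 reads c1=1 → after 1×micro: -2; S1 reads c2=2 → after 1×micro: 3; S2 reads c0=-2 → after 2×micro: 0 ⇒ (c0=-2, c1=3, c2=0)
[Jacobi] macro 3: S0 reads c1=3 → after 1×micro: -1; S1 reads c2=0 → after 1×micro: 2; S2 reads c0=-2 → after 2×micro: 0 ⇒ (c0=-1, c1=2, c2=0)
[Jacobi] macro 4: S0 reads c1=2 → after 1×micro: 3; S1 reads c2=0 → after 1×micro: 4; S2 reads c0=-1 → after 2×micro: 1 ⇒ (c0=3, c1=4, c2=1)
[Jacobi] macro 5: S0 reads c1=4 → after 1×micro: -2; S1 reads c2=1 → after 1×micro: 4; S2 reads c0=3 → after 2×micro: 2 ⇒ (c0=-2, c1=4, c2=2)
[Jacobi] macro 6: S0 reads c1=4 → after 1×micro: -2; S1 reads c2=2 → after 1×micro: 2; S2 reads c0=-2 → after 2×micro: 0 ⇒ (c0=-2, c1=2, c2=0)
[Jacobi] macro 7: S0 reads c1=2 → after 1×micro: 3; S1 reads c2=0 → after 1×micro: 4; S2 reads c0=-2 → after 2×micro: 0 ⇒ (c0=3, c1=4, c2=0)
[Jacobi] macro 8: S0 reads c1=4 → after 1×micro: -2; S1 reads c2=0 → after 1×micro: 1; S2 reads c0=3 → after 2×micro: 2 ⇒ (c0=-2, c1=1, c2=2)
[Jacobi] macro 9: S0 reads c1=1 → after 1×micro: -2; S1 reads c2=2 → after 1×micro: 3; S2 reads c0=-2 → after 2×micro: 0 ⇒ (c0=-2, c1=3, c2=0)
[Gauss-Seidel] macro 1: S0 reads c1=4 → after 1×micro: -2; S1 reads c2=0 → after 1×micro: 1; S2 reads c0=-2 → after 2×micro: 0 ⇒ (c0=-2, c1=1, c2=0)
[Gauss-Seidel] macro 2: S0 reads c1=1 → after 1×micro: -2; S1 reads c2=0 → after 1×micro: 3; S2 reads c0=-2 → after 2×micro: 0 ⇒ (c0=-2, c1=3, c2=0)
[Gauss-Seidel] macro 3: S0 reads c1=3 → after 1×micro: -1; S1 reads c2=0 → after 1×micro: 2; S2 reads c0=-1 → after 2×micro: 1 ⇒ (c0=-1, c1=2, c2=1)
[Gauss-Seidel] macro 4: S0 reads c1=2 → after 1×micro: 3; S1 reads c2=1 → after 1×micro: 1; S2 reads c0=3 → after 2×micro: 2 ⇒ (c0=3, c1=1, c2=2)
[Gauss-Seidel] macro 5: S0 reads c1=1 → after 1×micro: -2; S1 reads c2=2 → after 1×micro: 3; S2 reads c0=-2 → after 2×micro: 0 ⇒ (c0=-2, c1=3, c2=0)
[Gauss-Seidel] macro 6: S0 reads c1=3 → after 1×micro: -1; S1 reads c2=0 → after 1×micro: 2; S2 reads c0=-1 → after 2×micro: 1 ⇒ (c0=-1, c1=2, c2=1)
[Gauss-Seidel] macro 7: S0 reads c1=2 → after 1×micro: 3; S1 reads c2=1 → after 1×micro: 1; S2 reads c0=3 → after 2×micro: 2 ⇒ (c0=3, c1=1, c2=2)
[Gauss-Seidel] macro 8: S0 reads c1=1 → after 1×micro: -2; S1 reads c2=2 → after 1×micro: 3; S2 reads c0=-2 → after 2×micro: 0 ⇒ (c0=-2, c1=3, c2=0)
[Gauss-Seidel] macro 9: S0 reads c1=3 → after 1×micro: -1; S1 reads c2=0 → after 1×micro: 2; S2 reads c0=-1 → after 2×micro: 1 ⇒ (c0=-1, c1=2, c2=1)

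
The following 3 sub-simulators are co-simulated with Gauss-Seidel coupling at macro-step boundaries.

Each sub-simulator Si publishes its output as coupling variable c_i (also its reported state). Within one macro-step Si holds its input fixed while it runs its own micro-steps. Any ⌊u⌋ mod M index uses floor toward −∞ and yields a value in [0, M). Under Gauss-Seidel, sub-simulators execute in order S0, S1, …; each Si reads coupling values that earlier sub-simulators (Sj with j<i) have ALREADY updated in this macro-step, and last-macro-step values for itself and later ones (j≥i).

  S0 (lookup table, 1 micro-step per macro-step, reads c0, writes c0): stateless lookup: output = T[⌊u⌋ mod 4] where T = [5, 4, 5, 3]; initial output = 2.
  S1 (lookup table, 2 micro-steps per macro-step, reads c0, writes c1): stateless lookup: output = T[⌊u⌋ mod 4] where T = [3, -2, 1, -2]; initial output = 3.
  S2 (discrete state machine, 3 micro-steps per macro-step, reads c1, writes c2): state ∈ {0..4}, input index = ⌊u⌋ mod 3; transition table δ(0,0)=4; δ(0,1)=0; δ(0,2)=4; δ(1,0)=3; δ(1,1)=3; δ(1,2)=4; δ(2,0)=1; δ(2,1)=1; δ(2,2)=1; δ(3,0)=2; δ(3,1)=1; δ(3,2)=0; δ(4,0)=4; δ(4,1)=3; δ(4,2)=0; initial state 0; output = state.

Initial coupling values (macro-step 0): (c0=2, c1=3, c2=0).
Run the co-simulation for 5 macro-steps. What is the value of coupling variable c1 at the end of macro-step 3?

c1 at macro-step 3 = -2

macro 1: S0 reads c0=2 → after 1×micro: 5; S1 reads c0=5 → after 2×micro: -2; S2 reads c1=-2 → after 3×micro: 0 ⇒ (c0=5, c1=-2, c2=0)
macro 2: S0 reads c0=5 → after 1×micro: 4; S1 reads c0=4 → after 2×micro: 3; S2 reads c1=3 → after 3×micro: 4 ⇒ (c0=4, c1=3, c2=4)
macro 3: S0 reads c0=4 → after 1×micro: 5; S1 reads c0=5 → after 2×micro: -2; S2 reads c1=-2 → after 3×micro: 3 ⇒ (c0=5, c1=-2, c2=3)
macro 4: S0 reads c0=5 → after 1×micro: 4; S1 reads c0=4 → after 2×micro: 3; S2 reads c1=3 → after 3×micro: 3 ⇒ (c0=4, c1=3, c2=3)
macro 5: S0 reads c0=4 → after 1×micro: 5; S1 reads c0=5 → after 2×micro: -2; S2 reads c1=-2 → after 3×micro: 1 ⇒ (c0=5, c1=-2, c2=1)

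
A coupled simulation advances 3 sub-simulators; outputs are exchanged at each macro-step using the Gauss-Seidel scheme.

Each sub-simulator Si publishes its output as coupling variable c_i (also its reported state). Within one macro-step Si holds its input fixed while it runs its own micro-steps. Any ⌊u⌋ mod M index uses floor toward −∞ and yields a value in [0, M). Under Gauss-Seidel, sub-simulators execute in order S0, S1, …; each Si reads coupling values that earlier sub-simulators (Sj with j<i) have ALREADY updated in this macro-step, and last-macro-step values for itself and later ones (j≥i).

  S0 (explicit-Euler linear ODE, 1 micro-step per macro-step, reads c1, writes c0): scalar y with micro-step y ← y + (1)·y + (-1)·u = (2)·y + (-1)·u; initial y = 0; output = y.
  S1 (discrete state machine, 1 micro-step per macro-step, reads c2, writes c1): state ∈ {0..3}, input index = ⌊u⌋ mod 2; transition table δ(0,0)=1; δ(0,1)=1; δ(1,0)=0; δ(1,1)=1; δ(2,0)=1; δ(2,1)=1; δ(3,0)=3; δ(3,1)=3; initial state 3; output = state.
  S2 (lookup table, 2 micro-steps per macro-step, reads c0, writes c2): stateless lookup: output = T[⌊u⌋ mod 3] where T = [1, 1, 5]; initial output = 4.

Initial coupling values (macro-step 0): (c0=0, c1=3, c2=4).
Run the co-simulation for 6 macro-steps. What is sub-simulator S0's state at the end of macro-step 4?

S0 state at macro-step 4 = -45

macro 1: S0 reads c1=3 → after 1×micro: -3; S1 reads c2=4 → after 1×micro: 3; S2 reads c0=-3 → after 2×micro: 1 ⇒ (c0=-3, c1=3, c2=1)
macro 2: S0 reads c1=3 → after 1×micro: -9; S1 reads c2=1 → after 1×micro: 3; S2 reads c0=-9 → after 2×micro: 1 ⇒ (c0=-9, c1=3, c2=1)
macro 3: S0 reads c1=3 → after 1×micro: -21; S1 reads c2=1 → after 1×micro: 3; S2 reads c0=-21 → after 2×micro: 1 ⇒ (c0=-21, c1=3, c2=1)
macro 4: S0 reads c1=3 → after 1×micro: -45; S1 reads c2=1 → after 1×micro: 3; S2 reads c0=-45 → after 2×micro: 1 ⇒ (c0=-45, c1=3, c2=1)
macro 5: S0 reads c1=3 → after 1×micro: -93; S1 reads c2=1 → after 1×micro: 3; S2 reads c0=-93 → after 2×micro: 1 ⇒ (c0=-93, c1=3, c2=1)
macro 6: S0 reads c1=3 → after 1×micro: -189; S1 reads c2=1 → after 1×micro: 3; S2 reads c0=-189 → after 2×micro: 1 ⇒ (c0=-189, c1=3, c2=1)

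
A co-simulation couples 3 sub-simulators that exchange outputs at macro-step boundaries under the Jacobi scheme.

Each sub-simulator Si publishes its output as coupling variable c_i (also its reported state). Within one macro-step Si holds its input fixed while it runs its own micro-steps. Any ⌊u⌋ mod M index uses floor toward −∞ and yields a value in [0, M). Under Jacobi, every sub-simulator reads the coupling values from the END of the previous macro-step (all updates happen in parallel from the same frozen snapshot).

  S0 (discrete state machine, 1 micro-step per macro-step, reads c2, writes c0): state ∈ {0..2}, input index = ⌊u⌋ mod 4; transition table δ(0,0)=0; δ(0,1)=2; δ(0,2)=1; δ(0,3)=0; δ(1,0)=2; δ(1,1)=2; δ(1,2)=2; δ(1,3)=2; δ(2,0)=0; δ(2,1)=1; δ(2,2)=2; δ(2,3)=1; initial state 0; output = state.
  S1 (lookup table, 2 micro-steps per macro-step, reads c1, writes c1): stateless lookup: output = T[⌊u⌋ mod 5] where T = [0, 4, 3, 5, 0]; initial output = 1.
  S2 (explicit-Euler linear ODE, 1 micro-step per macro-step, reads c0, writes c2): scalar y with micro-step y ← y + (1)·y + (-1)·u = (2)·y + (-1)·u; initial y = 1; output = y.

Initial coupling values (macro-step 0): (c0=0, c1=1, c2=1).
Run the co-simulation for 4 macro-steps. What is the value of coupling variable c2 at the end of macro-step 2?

c2 at macro-step 2 = 2

macro 1: S0 reads c2=1 → after 1×micro: 2; S1 reads c1=1 → after 2×micro: 4; S2 reads c0=0 → after 1×micro: 2 ⇒ (c0=2, c1=4, c2=2)
macro 2: S0 reads c2=2 → after 1×micro: 2; S1 reads c1=4 → after 2×micro: 0; S2 reads c0=2 → after 1×micro: 2 ⇒ (c0=2, c1=0, c2=2)
macro 3: S0 reads c2=2 → after 1×micro: 2; S1 reads c1=0 → after 2×micro: 0; S2 reads c0=2 → after 1×micro: 2 ⇒ (c0=2, c1=0, c2=2)
macro 4: S0 reads c2=2 → after 1×micro: 2; S1 reads c1=0 → after 2×micro: 0; S2 reads c0=2 → after 1×micro: 2 ⇒ (c0=2, c1=0, c2=2)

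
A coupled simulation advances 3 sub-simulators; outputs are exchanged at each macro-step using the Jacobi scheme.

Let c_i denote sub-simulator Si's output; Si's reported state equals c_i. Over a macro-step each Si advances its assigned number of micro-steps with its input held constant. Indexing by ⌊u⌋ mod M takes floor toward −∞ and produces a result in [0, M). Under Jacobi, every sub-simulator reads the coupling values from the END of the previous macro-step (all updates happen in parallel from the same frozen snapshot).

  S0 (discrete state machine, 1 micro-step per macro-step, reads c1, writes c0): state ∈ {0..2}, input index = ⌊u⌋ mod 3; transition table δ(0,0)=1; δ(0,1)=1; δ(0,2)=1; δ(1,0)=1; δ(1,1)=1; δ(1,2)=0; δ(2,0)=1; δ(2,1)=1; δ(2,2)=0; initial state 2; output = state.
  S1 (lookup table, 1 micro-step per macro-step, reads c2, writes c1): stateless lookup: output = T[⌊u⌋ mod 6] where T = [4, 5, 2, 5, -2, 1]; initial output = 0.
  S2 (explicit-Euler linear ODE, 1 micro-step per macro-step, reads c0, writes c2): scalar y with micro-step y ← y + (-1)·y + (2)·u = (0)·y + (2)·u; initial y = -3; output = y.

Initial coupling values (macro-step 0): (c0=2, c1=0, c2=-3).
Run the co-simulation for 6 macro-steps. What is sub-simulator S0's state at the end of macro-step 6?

macro 1: S0 reads c1=0 → after 1×micro: 1; S1 reads c2=-3 → after 1×micro: 5; S2 reads c0=2 → after 1×micro: 4 ⇒ (c0=1, c1=5, c2=4)
macro 2: S0 reads c1=5 → after 1×micro: 0; S1 reads c2=4 → after 1×micro: -2; S2 reads c0=1 → after 1×micro: 2 ⇒ (c0=0, c1=-2, c2=2)
macro 3: S0 reads c1=-2 → after 1×micro: 1; S1 reads c2=2 → after 1×micro: 2; S2 reads c0=0 → after 1×micro: 0 ⇒ (c0=1, c1=2, c2=0)
macro 4: S0 reads c1=2 → after 1×micro: 0; S1 reads c2=0 → after 1×micro: 4; S2 reads c0=1 → after 1×micro: 2 ⇒ (c0=0, c1=4, c2=2)
macro 5: S0 reads c1=4 → after 1×micro: 1; S1 reads c2=2 → after 1×micro: 2; S2 reads c0=0 → after 1×micro: 0 ⇒ (c0=1, c1=2, c2=0)
macro 6: S0 reads c1=2 → after 1×micro: 0; S1 reads c2=0 → after 1×micro: 4; S2 reads c0=1 → after 1×micro: 2 ⇒ (c0=0, c1=4, c2=2)

S0 state at macro-step 6 = 0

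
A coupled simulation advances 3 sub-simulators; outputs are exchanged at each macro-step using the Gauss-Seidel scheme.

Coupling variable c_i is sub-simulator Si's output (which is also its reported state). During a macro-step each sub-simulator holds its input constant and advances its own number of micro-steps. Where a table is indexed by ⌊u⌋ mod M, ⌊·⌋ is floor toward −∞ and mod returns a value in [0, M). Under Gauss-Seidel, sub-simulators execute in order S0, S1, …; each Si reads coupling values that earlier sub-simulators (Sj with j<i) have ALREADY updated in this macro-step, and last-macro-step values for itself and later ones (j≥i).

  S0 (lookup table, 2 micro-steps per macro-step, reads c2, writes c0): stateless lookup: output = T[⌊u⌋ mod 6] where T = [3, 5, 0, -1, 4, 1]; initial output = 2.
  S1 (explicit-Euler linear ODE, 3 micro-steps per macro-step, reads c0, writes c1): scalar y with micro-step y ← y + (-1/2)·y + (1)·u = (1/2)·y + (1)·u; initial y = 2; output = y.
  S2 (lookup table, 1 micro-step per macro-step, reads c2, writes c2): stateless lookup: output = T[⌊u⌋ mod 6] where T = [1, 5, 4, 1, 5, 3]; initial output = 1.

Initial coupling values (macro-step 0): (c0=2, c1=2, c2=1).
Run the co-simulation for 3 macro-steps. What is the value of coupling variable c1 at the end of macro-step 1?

macro 1: S0 reads c2=1 → after 2×micro: 5; S1 reads c0=5 → after 3×micro: 9; S2 reads c2=1 → after 1×micro: 5 ⇒ (c0=5, c1=9, c2=5)
macro 2: S0 reads c2=5 → after 2×micro: 1; S1 reads c0=1 → after 3×micro: 23/8; S2 reads c2=5 → after 1×micro: 3 ⇒ (c0=1, c1=23/8, c2=3)
macro 3: S0 reads c2=3 → after 2×micro: -1; S1 reads c0=-1 → after 3×micro: -89/64; S2 reads c2=3 → after 1×micro: 1 ⇒ (c0=-1, c1=-89/64, c2=1)

c1 at macro-step 1 = 9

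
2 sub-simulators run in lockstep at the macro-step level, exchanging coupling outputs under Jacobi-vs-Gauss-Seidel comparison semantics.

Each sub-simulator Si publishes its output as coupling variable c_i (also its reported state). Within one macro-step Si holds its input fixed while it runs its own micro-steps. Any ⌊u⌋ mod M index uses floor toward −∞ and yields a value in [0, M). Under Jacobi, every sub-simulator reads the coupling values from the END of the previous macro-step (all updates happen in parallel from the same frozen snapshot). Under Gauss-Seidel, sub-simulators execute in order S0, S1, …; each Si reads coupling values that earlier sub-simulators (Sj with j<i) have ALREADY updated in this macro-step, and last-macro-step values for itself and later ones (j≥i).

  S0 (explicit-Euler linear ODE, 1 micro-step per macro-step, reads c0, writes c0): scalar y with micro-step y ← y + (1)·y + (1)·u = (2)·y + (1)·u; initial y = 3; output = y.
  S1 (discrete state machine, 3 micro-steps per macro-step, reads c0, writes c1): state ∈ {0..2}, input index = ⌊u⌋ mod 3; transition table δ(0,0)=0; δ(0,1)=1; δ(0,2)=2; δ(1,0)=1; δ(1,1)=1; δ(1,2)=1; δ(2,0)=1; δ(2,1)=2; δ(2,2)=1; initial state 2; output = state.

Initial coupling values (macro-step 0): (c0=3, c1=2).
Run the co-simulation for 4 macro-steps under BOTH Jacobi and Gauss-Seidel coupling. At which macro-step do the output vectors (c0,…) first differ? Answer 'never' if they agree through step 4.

[Jacobi] macro 1: S0 reads c0=3 → after 1×micro: 9; S1 reads c0=3 → after 3×micro: 1 ⇒ (c0=9, c1=1)
[Jacobi] macro 2: S0 reads c0=9 → after 1×micro: 27; S1 reads c0=9 → after 3×micro: 1 ⇒ (c0=27, c1=1)
[Jacobi] macro 3: S0 reads c0=27 → after 1×micro: 81; S1 reads c0=27 → after 3×micro: 1 ⇒ (c0=81, c1=1)
[Jacobi] macro 4: S0 reads c0=81 → after 1×micro: 243; S1 reads c0=81 → after 3×micro: 1 ⇒ (c0=243, c1=1)
[Gauss-Seidel] macro 1: S0 reads c0=3 → after 1×micro: 9; S1 reads c0=9 → after 3×micro: 1 ⇒ (c0=9, c1=1)
[Gauss-Seidel] macro 2: S0 reads c0=9 → after 1×micro: 27; S1 reads c0=27 → after 3×micro: 1 ⇒ (c0=27, c1=1)
[Gauss-Seidel] macro 3: S0 reads c0=27 → after 1×micro: 81; S1 reads c0=81 → after 3×micro: 1 ⇒ (c0=81, c1=1)
[Gauss-Seidel] macro 4: S0 reads c0=81 → after 1×micro: 243; S1 reads c0=243 → after 3×micro: 1 ⇒ (c0=243, c1=1)

first divergence at macro-step: never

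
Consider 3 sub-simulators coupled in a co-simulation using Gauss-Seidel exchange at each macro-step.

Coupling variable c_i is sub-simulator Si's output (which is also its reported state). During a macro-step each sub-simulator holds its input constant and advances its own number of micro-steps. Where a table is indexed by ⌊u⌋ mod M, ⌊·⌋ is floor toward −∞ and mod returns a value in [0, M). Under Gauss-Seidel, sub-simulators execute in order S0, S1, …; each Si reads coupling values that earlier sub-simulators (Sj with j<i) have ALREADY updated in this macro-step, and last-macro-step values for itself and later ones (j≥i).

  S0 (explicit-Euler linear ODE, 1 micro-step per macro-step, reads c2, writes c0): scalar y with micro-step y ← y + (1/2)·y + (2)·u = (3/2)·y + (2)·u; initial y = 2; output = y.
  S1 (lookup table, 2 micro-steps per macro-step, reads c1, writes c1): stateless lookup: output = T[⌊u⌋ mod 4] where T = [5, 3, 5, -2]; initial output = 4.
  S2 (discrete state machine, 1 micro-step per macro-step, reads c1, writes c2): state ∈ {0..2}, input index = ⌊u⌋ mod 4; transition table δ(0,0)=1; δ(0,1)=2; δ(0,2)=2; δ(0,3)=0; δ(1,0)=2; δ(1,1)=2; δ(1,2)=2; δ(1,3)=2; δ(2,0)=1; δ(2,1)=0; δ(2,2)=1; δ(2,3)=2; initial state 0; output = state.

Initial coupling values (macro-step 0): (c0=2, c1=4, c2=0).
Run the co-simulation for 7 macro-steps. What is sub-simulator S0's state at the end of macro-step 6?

S0 state at macro-step 6 = 2273/32

macro 1: S0 reads c2=0 → after 1×micro: 3; S1 reads c1=4 → after 2×micro: 5; S2 reads c1=5 → after 1×micro: 2 ⇒ (c0=3, c1=5, c2=2)
macro 2: S0 reads c2=2 → after 1×micro: 17/2; S1 reads c1=5 → after 2×micro: 3; S2 reads c1=3 → after 1×micro: 2 ⇒ (c0=17/2, c1=3, c2=2)
macro 3: S0 reads c2=2 → after 1×micro: 67/4; S1 reads c1=3 → after 2×micro: -2; S2 reads c1=-2 → after 1×micro: 1 ⇒ (c0=67/4, c1=-2, c2=1)
macro 4: S0 reads c2=1 → after 1×micro: 217/8; S1 reads c1=-2 → after 2×micro: 5; S2 reads c1=5 → after 1×micro: 2 ⇒ (c0=217/8, c1=5, c2=2)
macro 5: S0 reads c2=2 → after 1×micro: 715/16; S1 reads c1=5 → after 2×micro: 3; S2 reads c1=3 → after 1×micro: 2 ⇒ (c0=715/16, c1=3, c2=2)
macro 6: S0 reads c2=2 → after 1×micro: 2273/32; S1 reads c1=3 → after 2×micro: -2; S2 reads c1=-2 → after 1×micro: 1 ⇒ (c0=2273/32, c1=-2, c2=1)
macro 7: S0 reads c2=1 → after 1×micro: 6947/64; S1 reads c1=-2 → after 2×micro: 5; S2 reads c1=5 → after 1×micro: 2 ⇒ (c0=6947/64, c1=5, c2=2)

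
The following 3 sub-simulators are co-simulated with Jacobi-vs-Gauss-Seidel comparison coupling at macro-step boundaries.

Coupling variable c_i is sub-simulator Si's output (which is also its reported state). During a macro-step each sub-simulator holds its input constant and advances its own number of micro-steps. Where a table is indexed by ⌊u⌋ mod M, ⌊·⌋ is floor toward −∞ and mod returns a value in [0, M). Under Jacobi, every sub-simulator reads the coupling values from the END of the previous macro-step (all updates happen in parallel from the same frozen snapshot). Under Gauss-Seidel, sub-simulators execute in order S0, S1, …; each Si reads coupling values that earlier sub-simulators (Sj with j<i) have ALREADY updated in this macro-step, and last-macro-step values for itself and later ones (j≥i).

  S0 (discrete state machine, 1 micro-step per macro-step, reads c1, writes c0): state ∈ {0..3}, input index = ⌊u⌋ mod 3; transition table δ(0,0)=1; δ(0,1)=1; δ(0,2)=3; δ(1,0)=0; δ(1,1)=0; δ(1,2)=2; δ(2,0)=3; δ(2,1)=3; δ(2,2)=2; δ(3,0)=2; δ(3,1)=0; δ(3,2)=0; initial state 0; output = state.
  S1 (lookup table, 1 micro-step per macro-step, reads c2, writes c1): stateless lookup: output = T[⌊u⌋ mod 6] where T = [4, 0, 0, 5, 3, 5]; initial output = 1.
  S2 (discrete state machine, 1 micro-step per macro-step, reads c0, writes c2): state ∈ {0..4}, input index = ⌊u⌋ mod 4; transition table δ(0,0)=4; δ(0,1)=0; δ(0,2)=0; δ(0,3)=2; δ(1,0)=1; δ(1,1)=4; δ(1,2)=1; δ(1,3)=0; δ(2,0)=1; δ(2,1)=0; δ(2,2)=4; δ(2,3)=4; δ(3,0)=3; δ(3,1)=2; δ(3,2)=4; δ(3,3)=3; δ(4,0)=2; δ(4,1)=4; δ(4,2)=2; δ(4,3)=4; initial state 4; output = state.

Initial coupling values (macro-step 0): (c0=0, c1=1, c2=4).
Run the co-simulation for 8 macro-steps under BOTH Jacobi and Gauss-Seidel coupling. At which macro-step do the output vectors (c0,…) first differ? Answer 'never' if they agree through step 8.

[Jacobi] macro 1: S0 reads c1=1 → after 1×micro: 1; S1 reads c2=4 → after 1×micro: 3; S2 reads c0=0 → after 1×micro: 2 ⇒ (c0=1, c1=3, c2=2)
[Jacobi] macro 2: S0 reads c1=3 → after 1×micro: 0; S1 reads c2=2 → after 1×micro: 0; S2 reads c0=1 → after 1×micro: 0 ⇒ (c0=0, c1=0, c2=0)
[Jacobi] macro 3: S0 reads c1=0 → after 1×micro: 1; S1 reads c2=0 → after 1×micro: 4; S2 reads c0=0 → after 1×micro: 4 ⇒ (c0=1, c1=4, c2=4)
[Jacobi] macro 4: S0 reads c1=4 → after 1×micro: 0; S1 reads c2=4 → after 1×micro: 3; S2 reads c0=1 → after 1×micro: 4 ⇒ (c0=0, c1=3, c2=4)
[Jacobi] macro 5: S0 reads c1=3 → after 1×micro: 1; S1 reads c2=4 → after 1×micro: 3; S2 reads c0=0 → after 1×micro: 2 ⇒ (c0=1, c1=3, c2=2)
[Jacobi] macro 6: S0 reads c1=3 → after 1×micro: 0; S1 reads c2=2 → after 1×micro: 0; S2 reads c0=1 → after 1×micro: 0 ⇒ (c0=0, c1=0, c2=0)
[Jacobi] macro 7: S0 reads c1=0 → after 1×micro: 1; S1 reads c2=0 → after 1×micro: 4; S2 reads c0=0 → after 1×micro: 4 ⇒ (c0=1, c1=4, c2=4)
[Jacobi] macro 8: S0 reads c1=4 → after 1×micro: 0; S1 reads c2=4 → after 1×micro: 3; S2 reads c0=1 → after 1×micro: 4 ⇒ (c0=0, c1=3, c2=4)
[Gauss-Seidel] macro 1: S0 reads c1=1 → after 1×micro: 1; S1 reads c2=4 → after 1×micro: 3; S2 reads c0=1 → after 1×micro: 4 ⇒ (c0=1, c1=3, c2=4)
[Gauss-Seidel] macro 2: S0 reads c1=3 → after 1×micro: 0; S1 reads c2=4 → after 1×micro: 3; S2 reads c0=0 → after 1×micro: 2 ⇒ (c0=0, c1=3, c2=2)
[Gauss-Seidel] macro 3: S0 reads c1=3 → after 1×micro: 1; S1 reads c2=2 → after 1×micro: 0; S2 reads c0=1 → after 1×micro: 0 ⇒ (c0=1, c1=0, c2=0)
[Gauss-Seidel] macro 4: S0 reads c1=0 → after 1×micro: 0; S1 reads c2=0 → after 1×micro: 4; S2 reads c0=0 → after 1×micro: 4 ⇒ (c0=0, c1=4, c2=4)
[Gauss-Seidel] macro 5: S0 reads c1=4 → after 1×micro: 1; S1 reads c2=4 → after 1×micro: 3; S2 reads c0=1 → after 1×micro: 4 ⇒ (c0=1, c1=3, c2=4)
[Gauss-Seidel] macro 6: S0 reads c1=3 → after 1×micro: 0; S1 reads c2=4 → after 1×micro: 3; S2 reads c0=0 → after 1×micro: 2 ⇒ (c0=0, c1=3, c2=2)
[Gauss-Seidel] macro 7: S0 reads c1=3 → after 1×micro: 1; S1 reads c2=2 → after 1×micro: 0; S2 reads c0=1 → after 1×micro: 0 ⇒ (c0=1, c1=0, c2=0)
[Gauss-Seidel] macro 8: S0 reads c1=0 → after 1×micro: 0; S1 reads c2=0 → after 1×micro: 4; S2 reads c0=0 → after 1×micro: 4 ⇒ (c0=0, c1=4, c2=4)

first divergence at macro-step: 1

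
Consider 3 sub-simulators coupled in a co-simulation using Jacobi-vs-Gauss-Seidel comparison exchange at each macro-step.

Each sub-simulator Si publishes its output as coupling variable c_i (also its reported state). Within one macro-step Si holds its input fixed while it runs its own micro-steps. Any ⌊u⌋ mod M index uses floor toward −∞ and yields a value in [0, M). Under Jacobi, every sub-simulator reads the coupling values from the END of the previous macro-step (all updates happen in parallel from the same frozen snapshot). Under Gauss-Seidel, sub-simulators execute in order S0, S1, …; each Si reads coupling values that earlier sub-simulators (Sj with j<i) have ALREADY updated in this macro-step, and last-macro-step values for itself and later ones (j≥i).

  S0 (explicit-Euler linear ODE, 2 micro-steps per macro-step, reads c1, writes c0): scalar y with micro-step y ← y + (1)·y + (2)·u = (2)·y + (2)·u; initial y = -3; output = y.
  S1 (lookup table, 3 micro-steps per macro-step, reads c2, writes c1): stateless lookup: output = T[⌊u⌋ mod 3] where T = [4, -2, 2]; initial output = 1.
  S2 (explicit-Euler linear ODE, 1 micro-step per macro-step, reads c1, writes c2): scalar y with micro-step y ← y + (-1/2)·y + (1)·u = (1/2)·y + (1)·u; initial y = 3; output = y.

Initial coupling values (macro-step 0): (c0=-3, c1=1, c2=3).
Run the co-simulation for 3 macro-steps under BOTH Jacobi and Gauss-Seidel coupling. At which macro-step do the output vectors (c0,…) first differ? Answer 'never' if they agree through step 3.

first divergence at macro-step: 1

[Jacobi] macro 1: S0 reads c1=1 → after 2×micro: -6; S1 reads c2=3 → after 3×micro: 4; S2 reads c1=1 → after 1×micro: 5/2 ⇒ (c0=-6, c1=4, c2=5/2)
[Jacobi] macro 2: S0 reads c1=4 → after 2×micro: 0; S1 reads c2=5/2 → after 3×micro: 2; S2 reads c1=4 → after 1×micro: 21/4 ⇒ (c0=0, c1=2, c2=21/4)
[Jacobi] macro 3: S0 reads c1=2 → after 2×micro: 12; S1 reads c2=21/4 → after 3×micro: 2; S2 reads c1=2 → after 1×micro: 37/8 ⇒ (c0=12, c1=2, c2=37/8)
[Gauss-Seidel] macro 1: S0 reads c1=1 → after 2×micro: -6; S1 reads c2=3 → after 3×micro: 4; S2 reads c1=4 → after 1×micro: 11/2 ⇒ (c0=-6, c1=4, c2=11/2)
[Gauss-Seidel] macro 2: S0 reads c1=4 → after 2×micro: 0; S1 reads c2=11/2 → after 3×micro: 2; S2 reads c1=2 → after 1×micro: 19/4 ⇒ (c0=0, c1=2, c2=19/4)
[Gauss-Seidel] macro 3: S0 reads c1=2 → after 2×micro: 12; S1 reads c2=19/4 → after 3×micro: -2; S2 reads c1=-2 → after 1×micro: 3/8 ⇒ (c0=12, c1=-2, c2=3/8)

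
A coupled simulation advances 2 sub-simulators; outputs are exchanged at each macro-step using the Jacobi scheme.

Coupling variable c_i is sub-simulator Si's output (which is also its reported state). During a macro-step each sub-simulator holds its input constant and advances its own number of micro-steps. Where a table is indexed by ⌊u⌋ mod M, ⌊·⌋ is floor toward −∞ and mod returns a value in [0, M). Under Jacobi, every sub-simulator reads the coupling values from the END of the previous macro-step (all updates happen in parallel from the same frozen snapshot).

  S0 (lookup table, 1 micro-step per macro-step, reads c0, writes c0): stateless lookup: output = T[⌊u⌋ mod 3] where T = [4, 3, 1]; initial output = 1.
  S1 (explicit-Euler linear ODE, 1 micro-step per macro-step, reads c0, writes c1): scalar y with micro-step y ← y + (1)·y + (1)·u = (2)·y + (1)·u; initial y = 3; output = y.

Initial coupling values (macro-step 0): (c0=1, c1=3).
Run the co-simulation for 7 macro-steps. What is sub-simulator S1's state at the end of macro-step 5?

S1 state at macro-step 5 = 162

macro 1: S0 reads c0=1 → after 1×micro: 3; S1 reads c0=1 → after 1×micro: 7 ⇒ (c0=3, c1=7)
macro 2: S0 reads c0=3 → after 1×micro: 4; S1 reads c0=3 → after 1×micro: 17 ⇒ (c0=4, c1=17)
macro 3: S0 reads c0=4 → after 1×micro: 3; S1 reads c0=4 → after 1×micro: 38 ⇒ (c0=3, c1=38)
macro 4: S0 reads c0=3 → after 1×micro: 4; S1 reads c0=3 → after 1×micro: 79 ⇒ (c0=4, c1=79)
macro 5: S0 reads c0=4 → after 1×micro: 3; S1 reads c0=4 → after 1×micro: 162 ⇒ (c0=3, c1=162)
macro 6: S0 reads c0=3 → after 1×micro: 4; S1 reads c0=3 → after 1×micro: 327 ⇒ (c0=4, c1=327)
macro 7: S0 reads c0=4 → after 1×micro: 3; S1 reads c0=4 → after 1×micro: 658 ⇒ (c0=3, c1=658)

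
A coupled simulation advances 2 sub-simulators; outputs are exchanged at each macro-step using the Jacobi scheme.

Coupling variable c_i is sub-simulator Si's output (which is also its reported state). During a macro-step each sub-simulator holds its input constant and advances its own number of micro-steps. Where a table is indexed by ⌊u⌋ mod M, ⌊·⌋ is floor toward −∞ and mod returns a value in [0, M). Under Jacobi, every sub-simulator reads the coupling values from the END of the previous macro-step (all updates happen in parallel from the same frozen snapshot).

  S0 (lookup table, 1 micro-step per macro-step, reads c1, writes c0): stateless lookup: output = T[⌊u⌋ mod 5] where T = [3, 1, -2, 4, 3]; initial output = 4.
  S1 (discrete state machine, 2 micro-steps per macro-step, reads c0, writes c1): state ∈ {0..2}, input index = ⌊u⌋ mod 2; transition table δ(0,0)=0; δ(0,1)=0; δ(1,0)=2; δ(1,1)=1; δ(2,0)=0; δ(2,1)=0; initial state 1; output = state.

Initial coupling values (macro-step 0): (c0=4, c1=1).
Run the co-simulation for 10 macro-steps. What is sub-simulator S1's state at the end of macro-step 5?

S1 state at macro-step 5 = 0

macro 1: S0 reads c1=1 → after 1×micro: 1; S1 reads c0=4 → after 2×micro: 0 ⇒ (c0=1, c1=0)
macro 2: S0 reads c1=0 → after 1×micro: 3; S1 reads c0=1 → after 2×micro: 0 ⇒ (c0=3, c1=0)
macro 3: S0 reads c1=0 → after 1×micro: 3; S1 reads c0=3 → after 2×micro: 0 ⇒ (c0=3, c1=0)
macro 4: S0 reads c1=0 → after 1×micro: 3; S1 reads c0=3 → after 2×micro: 0 ⇒ (c0=3, c1=0)
macro 5: S0 reads c1=0 → after 1×micro: 3; S1 reads c0=3 → after 2×micro: 0 ⇒ (c0=3, c1=0)
macro 6: S0 reads c1=0 → after 1×micro: 3; S1 reads c0=3 → after 2×micro: 0 ⇒ (c0=3, c1=0)
macro 7: S0 reads c1=0 → after 1×micro: 3; S1 reads c0=3 → after 2×micro: 0 ⇒ (c0=3, c1=0)
macro 8: S0 reads c1=0 → after 1×micro: 3; S1 reads c0=3 → after 2×micro: 0 ⇒ (c0=3, c1=0)
macro 9: S0 reads c1=0 → after 1×micro: 3; S1 reads c0=3 → after 2×micro: 0 ⇒ (c0=3, c1=0)
macro 10: S0 reads c1=0 → after 1×micro: 3; S1 reads c0=3 → after 2×micro: 0 ⇒ (c0=3, c1=0)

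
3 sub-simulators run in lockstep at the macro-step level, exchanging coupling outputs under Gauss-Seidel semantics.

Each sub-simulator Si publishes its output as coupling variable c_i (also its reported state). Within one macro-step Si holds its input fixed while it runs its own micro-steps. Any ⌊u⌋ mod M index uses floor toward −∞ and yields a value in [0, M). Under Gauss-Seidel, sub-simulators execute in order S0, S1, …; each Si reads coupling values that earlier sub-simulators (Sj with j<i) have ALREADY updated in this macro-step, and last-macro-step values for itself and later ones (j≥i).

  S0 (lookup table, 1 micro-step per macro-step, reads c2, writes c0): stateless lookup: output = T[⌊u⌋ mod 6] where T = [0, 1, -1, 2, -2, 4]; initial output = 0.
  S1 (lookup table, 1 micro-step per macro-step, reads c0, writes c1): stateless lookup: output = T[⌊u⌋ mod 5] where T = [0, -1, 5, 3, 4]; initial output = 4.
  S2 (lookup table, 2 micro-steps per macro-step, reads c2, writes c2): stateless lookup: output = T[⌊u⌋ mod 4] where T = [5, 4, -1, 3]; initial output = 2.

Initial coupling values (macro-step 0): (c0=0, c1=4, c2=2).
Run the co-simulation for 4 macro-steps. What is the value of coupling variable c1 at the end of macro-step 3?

c1 at macro-step 3 = 5

macro 1: S0 reads c2=2 → after 1×micro: -1; S1 reads c0=-1 → after 1×micro: 4; S2 reads c2=2 → after 2×micro: -1 ⇒ (c0=-1, c1=4, c2=-1)
macro 2: S0 reads c2=-1 → after 1×micro: 4; S1 reads c0=4 → after 1×micro: 4; S2 reads c2=-1 → after 2×micro: 3 ⇒ (c0=4, c1=4, c2=3)
macro 3: S0 reads c2=3 → after 1×micro: 2; S1 reads c0=2 → after 1×micro: 5; S2 reads c2=3 → after 2×micro: 3 ⇒ (c0=2, c1=5, c2=3)
macro 4: S0 reads c2=3 → after 1×micro: 2; S1 reads c0=2 → after 1×micro: 5; S2 reads c2=3 → after 2×micro: 3 ⇒ (c0=2, c1=5, c2=3)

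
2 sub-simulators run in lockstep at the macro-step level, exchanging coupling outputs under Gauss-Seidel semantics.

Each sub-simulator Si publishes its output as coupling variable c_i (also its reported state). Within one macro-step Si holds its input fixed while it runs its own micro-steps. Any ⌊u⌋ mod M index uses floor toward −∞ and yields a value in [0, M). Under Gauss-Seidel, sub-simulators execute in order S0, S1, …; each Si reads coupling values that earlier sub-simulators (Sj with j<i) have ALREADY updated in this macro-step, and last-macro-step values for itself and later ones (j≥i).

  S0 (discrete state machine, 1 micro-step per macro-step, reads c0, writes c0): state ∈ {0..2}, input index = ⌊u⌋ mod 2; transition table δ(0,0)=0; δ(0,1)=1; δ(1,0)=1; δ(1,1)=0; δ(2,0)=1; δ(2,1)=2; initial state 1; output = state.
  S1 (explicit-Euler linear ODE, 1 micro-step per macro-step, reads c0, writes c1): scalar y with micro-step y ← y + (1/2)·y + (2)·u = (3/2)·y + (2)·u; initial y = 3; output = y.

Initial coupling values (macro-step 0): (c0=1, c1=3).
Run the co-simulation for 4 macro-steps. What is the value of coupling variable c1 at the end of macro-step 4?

c1 at macro-step 4 = 243/16

macro 1: S0 reads c0=1 → after 1×micro: 0; S1 reads c0=0 → after 1×micro: 9/2 ⇒ (c0=0, c1=9/2)
macro 2: S0 reads c0=0 → after 1×micro: 0; S1 reads c0=0 → after 1×micro: 27/4 ⇒ (c0=0, c1=27/4)
macro 3: S0 reads c0=0 → after 1×micro: 0; S1 reads c0=0 → after 1×micro: 81/8 ⇒ (c0=0, c1=81/8)
macro 4: S0 reads c0=0 → after 1×micro: 0; S1 reads c0=0 → after 1×micro: 243/16 ⇒ (c0=0, c1=243/16)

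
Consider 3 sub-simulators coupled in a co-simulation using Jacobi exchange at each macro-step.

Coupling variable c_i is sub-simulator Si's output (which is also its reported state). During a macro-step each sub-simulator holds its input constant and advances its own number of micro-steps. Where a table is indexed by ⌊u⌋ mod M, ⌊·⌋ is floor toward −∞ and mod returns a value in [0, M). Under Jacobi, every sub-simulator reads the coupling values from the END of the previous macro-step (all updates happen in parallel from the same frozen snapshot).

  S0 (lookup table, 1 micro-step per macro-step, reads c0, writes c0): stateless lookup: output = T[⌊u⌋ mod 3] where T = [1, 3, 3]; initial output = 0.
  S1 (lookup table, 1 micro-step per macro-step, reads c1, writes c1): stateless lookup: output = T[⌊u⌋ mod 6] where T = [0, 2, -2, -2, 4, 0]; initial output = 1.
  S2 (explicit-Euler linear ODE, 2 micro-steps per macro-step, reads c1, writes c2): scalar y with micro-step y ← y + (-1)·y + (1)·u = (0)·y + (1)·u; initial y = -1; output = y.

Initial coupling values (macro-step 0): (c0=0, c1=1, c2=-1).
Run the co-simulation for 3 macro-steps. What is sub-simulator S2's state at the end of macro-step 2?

S2 state at macro-step 2 = 2

macro 1: S0 reads c0=0 → after 1×micro: 1; S1 reads c1=1 → after 1×micro: 2; S2 reads c1=1 → after 2×micro: 1 ⇒ (c0=1, c1=2, c2=1)
macro 2: S0 reads c0=1 → after 1×micro: 3; S1 reads c1=2 → after 1×micro: -2; S2 reads c1=2 → after 2×micro: 2 ⇒ (c0=3, c1=-2, c2=2)
macro 3: S0 reads c0=3 → after 1×micro: 1; S1 reads c1=-2 → after 1×micro: 4; S2 reads c1=-2 → after 2×micro: -2 ⇒ (c0=1, c1=4, c2=-2)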